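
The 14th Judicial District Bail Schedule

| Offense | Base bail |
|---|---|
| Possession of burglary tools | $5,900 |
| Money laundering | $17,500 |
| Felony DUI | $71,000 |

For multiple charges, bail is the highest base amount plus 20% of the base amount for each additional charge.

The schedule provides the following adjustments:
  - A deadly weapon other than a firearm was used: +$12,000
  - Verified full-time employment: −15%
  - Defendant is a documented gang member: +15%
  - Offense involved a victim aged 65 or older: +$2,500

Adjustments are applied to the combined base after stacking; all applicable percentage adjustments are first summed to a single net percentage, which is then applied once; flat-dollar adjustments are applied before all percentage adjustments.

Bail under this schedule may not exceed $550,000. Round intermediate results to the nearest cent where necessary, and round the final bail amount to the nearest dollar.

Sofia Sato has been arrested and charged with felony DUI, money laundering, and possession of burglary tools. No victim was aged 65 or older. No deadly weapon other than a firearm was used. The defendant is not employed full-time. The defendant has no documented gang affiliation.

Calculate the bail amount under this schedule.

$75,680

Base amounts from the schedule: felony DUI $71,000; money laundering $17,500; possession of burglary tools $5,900.
Stacking rule: highest base plus 20% of each additional charge. Highest is felony DUI at $71,000. Additional: $17,500 × 20% = $3,500; $5,900 × 20% = $1,180. Combined base = $71,000 + $4,680 = $75,680.
No adjustment factors apply to this defendant.
$75,680 is within the $550,000 maximum.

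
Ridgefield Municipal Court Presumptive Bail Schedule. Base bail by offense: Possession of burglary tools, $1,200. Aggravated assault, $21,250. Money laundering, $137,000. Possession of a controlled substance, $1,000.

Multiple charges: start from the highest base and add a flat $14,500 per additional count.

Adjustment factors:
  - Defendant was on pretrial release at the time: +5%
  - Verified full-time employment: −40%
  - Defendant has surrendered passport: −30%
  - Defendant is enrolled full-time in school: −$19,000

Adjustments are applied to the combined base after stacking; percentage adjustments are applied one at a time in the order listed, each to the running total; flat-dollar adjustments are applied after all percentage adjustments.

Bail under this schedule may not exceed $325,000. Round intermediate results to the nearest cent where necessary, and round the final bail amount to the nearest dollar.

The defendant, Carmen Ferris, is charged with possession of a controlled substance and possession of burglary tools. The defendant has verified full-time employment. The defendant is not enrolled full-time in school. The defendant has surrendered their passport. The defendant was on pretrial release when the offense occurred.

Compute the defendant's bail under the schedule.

Base amounts from the schedule: possession of a controlled substance $1,000; possession of burglary tools $1,200.
Stacking rule: highest base plus $14,500 per additional charge. Highest is possession of burglary tools at $1,200; 1 additional charge → +$14,500. Combined base = $15,700.
Defendant was on pretrial release at the time (+5%): $15,700 × 1.05 = $16,485.
Verified full-time employment (−40%): $16,485 × 0.6 = $9,891.
Defendant has surrendered passport (−30%): $9,891 × 0.7 = $6,923.70.
$6,923.70 is within the $325,000 maximum.
Rounded to the nearest dollar: $6,924.

$6,924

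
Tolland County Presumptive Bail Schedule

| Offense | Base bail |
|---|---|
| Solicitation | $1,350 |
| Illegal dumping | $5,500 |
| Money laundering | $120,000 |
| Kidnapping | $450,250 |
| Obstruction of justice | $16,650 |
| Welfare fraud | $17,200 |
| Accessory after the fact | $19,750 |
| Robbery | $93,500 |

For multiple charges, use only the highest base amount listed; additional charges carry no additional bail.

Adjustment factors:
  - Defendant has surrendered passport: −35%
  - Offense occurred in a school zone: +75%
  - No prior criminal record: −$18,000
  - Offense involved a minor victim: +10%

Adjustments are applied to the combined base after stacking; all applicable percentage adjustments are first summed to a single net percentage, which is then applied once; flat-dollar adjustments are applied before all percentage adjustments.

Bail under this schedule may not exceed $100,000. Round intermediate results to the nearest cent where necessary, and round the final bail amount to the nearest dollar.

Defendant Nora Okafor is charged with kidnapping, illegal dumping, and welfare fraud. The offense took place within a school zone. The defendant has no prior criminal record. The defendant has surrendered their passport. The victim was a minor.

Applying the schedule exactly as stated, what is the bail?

$100,000

Base amounts from the schedule: kidnapping $450,250; illegal dumping $5,500; welfare fraud $17,200.
Stacking rule: use the highest base only. Highest is kidnapping at $450,250. Combined base = $450,250.
No prior criminal record (−$18,000 flat): $450,250 − $18,000 = $432,250.
Net percentage adjustment: −35% +75% +10% = +50%. $432,250 × 1.5 = $648,375.
Result $648,375 exceeds the maximum of $100,000; bail is capped at $100,000.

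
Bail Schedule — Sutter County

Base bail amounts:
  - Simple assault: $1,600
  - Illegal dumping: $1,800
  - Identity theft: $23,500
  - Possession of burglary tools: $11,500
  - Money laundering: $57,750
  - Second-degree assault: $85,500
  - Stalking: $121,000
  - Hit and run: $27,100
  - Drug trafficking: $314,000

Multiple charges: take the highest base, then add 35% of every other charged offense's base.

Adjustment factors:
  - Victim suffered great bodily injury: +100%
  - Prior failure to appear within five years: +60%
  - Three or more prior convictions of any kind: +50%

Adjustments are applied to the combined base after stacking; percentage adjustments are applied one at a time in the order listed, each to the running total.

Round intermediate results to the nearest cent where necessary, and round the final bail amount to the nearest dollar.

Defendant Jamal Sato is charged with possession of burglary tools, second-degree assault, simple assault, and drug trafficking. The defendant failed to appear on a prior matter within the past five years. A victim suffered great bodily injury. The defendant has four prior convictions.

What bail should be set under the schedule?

Base amounts from the schedule: possession of burglary tools $11,500; second-degree assault $85,500; simple assault $1,600; drug trafficking $314,000.
Stacking rule: highest base plus 35% of each additional charge. Highest is drug trafficking at $314,000. Additional: $11,500 × 35% = $4,025; $85,500 × 35% = $29,925; $1,600 × 35% = $560. Combined base = $314,000 + $34,510 = $348,510.
Victim suffered great bodily injury (+100%): $348,510 × 2 = $697,020.
Prior failure to appear within five years (+60%): $697,020 × 1.6 = $1,115,232.
Three or more prior convictions of any kind (+50%): $1,115,232 × 1.5 = $1,672,848.

$1,672,848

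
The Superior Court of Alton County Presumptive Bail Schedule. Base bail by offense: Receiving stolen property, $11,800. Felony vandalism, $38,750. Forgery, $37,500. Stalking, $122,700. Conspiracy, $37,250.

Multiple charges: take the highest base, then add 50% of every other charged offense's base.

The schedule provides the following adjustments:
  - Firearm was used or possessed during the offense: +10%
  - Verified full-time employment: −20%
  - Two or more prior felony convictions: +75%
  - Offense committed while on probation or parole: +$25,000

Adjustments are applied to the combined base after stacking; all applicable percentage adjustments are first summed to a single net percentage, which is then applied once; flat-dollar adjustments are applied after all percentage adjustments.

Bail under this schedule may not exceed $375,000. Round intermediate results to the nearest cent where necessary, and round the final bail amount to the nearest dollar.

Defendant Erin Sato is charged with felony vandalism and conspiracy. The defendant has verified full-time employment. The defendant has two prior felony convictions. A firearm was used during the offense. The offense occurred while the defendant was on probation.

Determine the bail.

Base amounts from the schedule: felony vandalism $38,750; conspiracy $37,250.
Stacking rule: highest base plus 50% of each additional charge. Highest is felony vandalism at $38,750. Additional: $37,250 × 50% = $18,625. Combined base = $38,750 + $18,625 = $57,375.
Net percentage adjustment: +10% −20% +75% = +65%. $57,375 × 1.65 = $94,668.75.
Offense committed while on probation or parole (+$25,000 flat): $94,668.75 + $25,000 = $119,668.75.
$119,668.75 is within the $375,000 maximum.
Rounded to the nearest dollar: $119,669.

$119,669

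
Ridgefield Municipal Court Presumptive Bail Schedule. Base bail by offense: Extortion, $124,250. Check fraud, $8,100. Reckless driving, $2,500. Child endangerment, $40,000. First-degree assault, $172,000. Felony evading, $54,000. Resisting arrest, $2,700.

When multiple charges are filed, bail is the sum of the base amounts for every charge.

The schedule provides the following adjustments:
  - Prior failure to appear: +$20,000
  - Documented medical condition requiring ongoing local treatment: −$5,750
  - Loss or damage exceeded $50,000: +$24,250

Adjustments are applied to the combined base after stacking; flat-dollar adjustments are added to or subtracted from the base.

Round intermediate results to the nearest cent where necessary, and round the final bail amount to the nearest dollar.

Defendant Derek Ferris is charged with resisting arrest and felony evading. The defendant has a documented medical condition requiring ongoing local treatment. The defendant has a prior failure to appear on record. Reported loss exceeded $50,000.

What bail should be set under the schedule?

$95,200

Base amounts from the schedule: resisting arrest $2,700; felony evading $54,000.
Stacking rule: sum of all bases. $2,700 + $54,000 = $56,700.
Prior failure to appear (+$20,000 flat): $56,700 + $20,000 = $76,700.
Documented medical condition requiring ongoing local treatment (−$5,750 flat): $76,700 − $5,750 = $70,950.
Loss or damage exceeded $50,000 (+$24,250 flat): $70,950 + $24,250 = $95,200.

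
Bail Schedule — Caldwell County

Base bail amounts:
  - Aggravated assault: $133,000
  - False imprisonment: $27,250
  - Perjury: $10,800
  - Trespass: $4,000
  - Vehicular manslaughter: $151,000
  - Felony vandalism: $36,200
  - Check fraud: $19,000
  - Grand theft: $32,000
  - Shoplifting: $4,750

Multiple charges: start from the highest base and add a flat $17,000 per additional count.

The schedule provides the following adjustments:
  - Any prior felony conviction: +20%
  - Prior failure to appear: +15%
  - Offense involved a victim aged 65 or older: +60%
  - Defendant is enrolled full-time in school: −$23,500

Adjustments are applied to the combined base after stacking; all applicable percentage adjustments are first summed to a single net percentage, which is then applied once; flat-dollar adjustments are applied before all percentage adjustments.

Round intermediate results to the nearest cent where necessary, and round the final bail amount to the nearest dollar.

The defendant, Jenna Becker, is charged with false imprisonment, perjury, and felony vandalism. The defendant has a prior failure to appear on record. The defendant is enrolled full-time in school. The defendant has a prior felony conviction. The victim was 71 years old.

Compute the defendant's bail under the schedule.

$91,065

Base amounts from the schedule: false imprisonment $27,250; perjury $10,800; felony vandalism $36,200.
Stacking rule: highest base plus $17,000 per additional charge. Highest is felony vandalism at $36,200; 2 additional charges → +$34,000. Combined base = $70,200.
Defendant is enrolled full-time in school (−$23,500 flat): $70,200 − $23,500 = $46,700.
Net percentage adjustment: +20% +15% +60% = +95%. $46,700 × 1.95 = $91,065.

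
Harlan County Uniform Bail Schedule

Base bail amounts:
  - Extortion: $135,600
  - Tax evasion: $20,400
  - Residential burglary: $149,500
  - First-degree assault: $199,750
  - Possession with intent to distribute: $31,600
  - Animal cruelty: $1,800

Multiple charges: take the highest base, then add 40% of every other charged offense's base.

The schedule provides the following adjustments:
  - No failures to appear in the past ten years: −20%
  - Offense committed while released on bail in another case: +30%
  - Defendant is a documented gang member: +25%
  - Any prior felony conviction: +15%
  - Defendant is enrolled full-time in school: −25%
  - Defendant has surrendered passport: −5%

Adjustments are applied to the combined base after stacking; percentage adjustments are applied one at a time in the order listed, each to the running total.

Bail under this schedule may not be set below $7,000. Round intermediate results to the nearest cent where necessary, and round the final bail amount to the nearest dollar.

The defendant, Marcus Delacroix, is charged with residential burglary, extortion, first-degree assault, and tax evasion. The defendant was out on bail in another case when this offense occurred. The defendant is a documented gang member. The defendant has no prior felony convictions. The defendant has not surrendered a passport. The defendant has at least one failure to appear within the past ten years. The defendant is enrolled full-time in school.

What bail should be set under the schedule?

$392,377

Base amounts from the schedule: residential burglary $149,500; extortion $135,600; first-degree assault $199,750; tax evasion $20,400.
Stacking rule: highest base plus 40% of each additional charge. Highest is first-degree assault at $199,750. Additional: $149,500 × 40% = $59,800; $135,600 × 40% = $54,240; $20,400 × 40% = $8,160. Combined base = $199,750 + $122,200 = $321,950.
Offense committed while released on bail in another case (+30%): $321,950 × 1.3 = $418,535.
Defendant is a documented gang member (+25%): $418,535 × 1.25 = $523,168.75.
Defendant is enrolled full-time in school (−25%): $523,168.75 × 0.75 = $392,376.56.
$392,376.56 is at or above the $7,000 minimum.
Rounded to the nearest dollar: $392,377.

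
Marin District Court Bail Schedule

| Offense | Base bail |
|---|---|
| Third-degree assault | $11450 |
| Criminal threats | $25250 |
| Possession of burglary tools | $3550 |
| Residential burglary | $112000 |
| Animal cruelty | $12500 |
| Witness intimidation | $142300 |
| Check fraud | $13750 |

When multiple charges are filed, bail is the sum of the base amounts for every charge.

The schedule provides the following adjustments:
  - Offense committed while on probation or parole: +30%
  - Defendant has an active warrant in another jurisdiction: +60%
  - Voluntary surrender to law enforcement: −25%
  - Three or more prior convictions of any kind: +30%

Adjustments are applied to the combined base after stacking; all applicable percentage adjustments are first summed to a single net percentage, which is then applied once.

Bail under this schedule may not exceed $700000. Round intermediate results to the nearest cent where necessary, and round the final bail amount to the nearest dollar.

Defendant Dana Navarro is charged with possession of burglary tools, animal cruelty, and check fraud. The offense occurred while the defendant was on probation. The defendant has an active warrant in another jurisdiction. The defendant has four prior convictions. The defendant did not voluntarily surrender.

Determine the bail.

Base amounts from the schedule: possession of burglary tools $3550; animal cruelty $12500; check fraud $13750.
Stacking rule: sum of all bases. $3550 + $12500 + $13750 = $29800.
Net percentage adjustment: +30% +60% +30% = +120%. $29800 × 2.2 = $65560.
$65560 is within the $700000 maximum.

$65560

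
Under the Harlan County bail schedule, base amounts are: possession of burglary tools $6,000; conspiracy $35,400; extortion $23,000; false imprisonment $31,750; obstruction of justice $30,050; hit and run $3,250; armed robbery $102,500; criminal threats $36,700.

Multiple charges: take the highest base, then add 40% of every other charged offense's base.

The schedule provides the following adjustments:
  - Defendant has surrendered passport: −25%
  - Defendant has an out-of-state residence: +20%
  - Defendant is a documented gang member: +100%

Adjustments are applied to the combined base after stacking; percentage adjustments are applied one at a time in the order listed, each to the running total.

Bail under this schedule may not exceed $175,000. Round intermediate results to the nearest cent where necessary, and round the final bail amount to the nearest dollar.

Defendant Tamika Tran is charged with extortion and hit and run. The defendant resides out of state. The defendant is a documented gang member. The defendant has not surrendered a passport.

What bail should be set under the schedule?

$58,320

Base amounts from the schedule: extortion $23,000; hit and run $3,250.
Stacking rule: highest base plus 40% of each additional charge. Highest is extortion at $23,000. Additional: $3,250 × 40% = $1,300. Combined base = $23,000 + $1,300 = $24,300.
Defendant has an out-of-state residence (+20%): $24,300 × 1.2 = $29,160.
Defendant is a documented gang member (+100%): $29,160 × 2 = $58,320.
$58,320 is within the $175,000 maximum.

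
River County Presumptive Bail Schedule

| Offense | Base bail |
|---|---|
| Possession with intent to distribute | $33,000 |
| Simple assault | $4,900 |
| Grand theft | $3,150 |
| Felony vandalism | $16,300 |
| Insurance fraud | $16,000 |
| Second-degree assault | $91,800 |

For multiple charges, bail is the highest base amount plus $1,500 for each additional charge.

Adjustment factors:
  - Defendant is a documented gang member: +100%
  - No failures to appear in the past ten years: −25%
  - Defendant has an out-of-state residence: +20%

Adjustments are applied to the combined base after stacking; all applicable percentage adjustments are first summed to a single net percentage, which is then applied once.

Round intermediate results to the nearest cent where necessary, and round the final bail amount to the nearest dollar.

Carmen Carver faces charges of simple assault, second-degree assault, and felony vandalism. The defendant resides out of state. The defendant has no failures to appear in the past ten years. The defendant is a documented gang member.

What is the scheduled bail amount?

$184,860

Base amounts from the schedule: simple assault $4,900; second-degree assault $91,800; felony vandalism $16,300.
Stacking rule: highest base plus $1,500 per additional charge. Highest is second-degree assault at $91,800; 2 additional charges → +$3,000. Combined base = $94,800.
Net percentage adjustment: +100% −25% +20% = +95%. $94,800 × 1.95 = $184,860.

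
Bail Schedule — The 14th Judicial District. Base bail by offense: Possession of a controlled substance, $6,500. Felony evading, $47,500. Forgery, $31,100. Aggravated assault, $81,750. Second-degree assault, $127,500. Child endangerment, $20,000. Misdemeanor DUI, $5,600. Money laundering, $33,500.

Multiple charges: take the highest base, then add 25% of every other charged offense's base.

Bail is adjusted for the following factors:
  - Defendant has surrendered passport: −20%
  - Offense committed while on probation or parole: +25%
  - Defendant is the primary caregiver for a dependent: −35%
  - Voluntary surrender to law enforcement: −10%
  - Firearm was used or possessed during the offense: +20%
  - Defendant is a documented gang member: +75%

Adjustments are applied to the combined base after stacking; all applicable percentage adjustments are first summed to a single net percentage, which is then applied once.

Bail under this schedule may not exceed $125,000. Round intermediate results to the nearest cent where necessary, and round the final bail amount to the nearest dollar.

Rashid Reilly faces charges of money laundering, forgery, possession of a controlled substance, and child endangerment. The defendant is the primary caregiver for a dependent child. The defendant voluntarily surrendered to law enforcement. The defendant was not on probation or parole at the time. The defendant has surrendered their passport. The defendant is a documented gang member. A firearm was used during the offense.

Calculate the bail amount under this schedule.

$62,270

Base amounts from the schedule: money laundering $33,500; forgery $31,100; possession of a controlled substance $6,500; child endangerment $20,000.
Stacking rule: highest base plus 25% of each additional charge. Highest is money laundering at $33,500. Additional: $31,100 × 25% = $7,775; $6,500 × 25% = $1,625; $20,000 × 25% = $5,000. Combined base = $33,500 + $14,400 = $47,900.
Net percentage adjustment: −20% −35% −10% +20% +75% = +30%. $47,900 × 1.3 = $62,270.
$62,270 is within the $125,000 maximum.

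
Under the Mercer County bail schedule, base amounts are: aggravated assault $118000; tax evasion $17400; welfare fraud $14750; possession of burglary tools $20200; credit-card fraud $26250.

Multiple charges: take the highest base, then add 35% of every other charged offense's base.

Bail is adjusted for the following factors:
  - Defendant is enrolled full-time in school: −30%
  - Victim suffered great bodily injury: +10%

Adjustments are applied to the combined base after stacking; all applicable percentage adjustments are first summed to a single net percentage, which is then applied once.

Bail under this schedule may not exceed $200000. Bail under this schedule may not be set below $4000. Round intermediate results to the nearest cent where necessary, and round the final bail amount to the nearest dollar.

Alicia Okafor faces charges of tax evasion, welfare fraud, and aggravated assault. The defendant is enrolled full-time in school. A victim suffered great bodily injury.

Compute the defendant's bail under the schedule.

Base amounts from the schedule: tax evasion $17400; welfare fraud $14750; aggravated assault $118000.
Stacking rule: highest base plus 35% of each additional charge. Highest is aggravated assault at $118000. Additional: $17400 × 35% = $6090; $14750 × 35% = $5162.50. Combined base = $118000 + $11252.50 = $129252.50.
Net percentage adjustment: −30% +10% = −20%. $129252.50 × 0.8 = $103402.
$103402 is within the $200000 maximum.
$103402 is at or above the $4000 minimum.

$103402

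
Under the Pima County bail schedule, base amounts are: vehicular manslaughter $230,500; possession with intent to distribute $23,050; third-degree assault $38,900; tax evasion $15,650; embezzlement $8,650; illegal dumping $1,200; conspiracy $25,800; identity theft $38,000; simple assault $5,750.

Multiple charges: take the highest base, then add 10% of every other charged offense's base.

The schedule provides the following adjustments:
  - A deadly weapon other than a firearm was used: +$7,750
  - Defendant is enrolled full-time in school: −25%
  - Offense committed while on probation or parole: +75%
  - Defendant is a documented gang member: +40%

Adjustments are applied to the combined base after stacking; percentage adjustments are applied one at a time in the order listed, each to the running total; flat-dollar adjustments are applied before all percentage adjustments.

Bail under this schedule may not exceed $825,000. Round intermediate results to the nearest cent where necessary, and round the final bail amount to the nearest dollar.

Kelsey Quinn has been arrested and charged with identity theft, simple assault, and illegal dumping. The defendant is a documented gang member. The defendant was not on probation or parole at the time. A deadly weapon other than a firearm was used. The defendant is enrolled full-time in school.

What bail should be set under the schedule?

$48,767

Base amounts from the schedule: identity theft $38,000; simple assault $5,750; illegal dumping $1,200.
Stacking rule: highest base plus 10% of each additional charge. Highest is identity theft at $38,000. Additional: $5,750 × 10% = $575; $1,200 × 10% = $120. Combined base = $38,000 + $695 = $38,695.
A deadly weapon other than a firearm was used (+$7,750 flat): $38,695 + $7,750 = $46,445.
Defendant is enrolled full-time in school (−25%): $46,445 × 0.75 = $34,833.75.
Defendant is a documented gang member (+40%): $34,833.75 × 1.4 = $48,767.25.
$48,767.25 is within the $825,000 maximum.
Rounded to the nearest dollar: $48,767.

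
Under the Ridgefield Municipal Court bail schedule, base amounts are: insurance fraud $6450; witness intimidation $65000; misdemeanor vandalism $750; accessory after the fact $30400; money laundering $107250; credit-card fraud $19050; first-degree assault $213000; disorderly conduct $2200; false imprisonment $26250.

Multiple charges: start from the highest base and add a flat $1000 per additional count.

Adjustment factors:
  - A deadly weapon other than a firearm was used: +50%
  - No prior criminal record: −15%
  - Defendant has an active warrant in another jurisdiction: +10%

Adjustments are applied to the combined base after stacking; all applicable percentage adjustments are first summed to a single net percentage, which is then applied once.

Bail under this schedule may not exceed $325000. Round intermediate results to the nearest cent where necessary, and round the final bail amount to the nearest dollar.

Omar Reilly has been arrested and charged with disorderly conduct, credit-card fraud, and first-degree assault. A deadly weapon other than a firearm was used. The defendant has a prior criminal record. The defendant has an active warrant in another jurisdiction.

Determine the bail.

Base amounts from the schedule: disorderly conduct $2200; credit-card fraud $19050; first-degree assault $213000.
Stacking rule: highest base plus $1000 per additional charge. Highest is first-degree assault at $213000; 2 additional charges → +$2000. Combined base = $215000.
Net percentage adjustment: +50% +10% = +60%. $215000 × 1.6 = $344000.
Result $344000 exceeds the maximum of $325000; bail is capped at $325000.

$325000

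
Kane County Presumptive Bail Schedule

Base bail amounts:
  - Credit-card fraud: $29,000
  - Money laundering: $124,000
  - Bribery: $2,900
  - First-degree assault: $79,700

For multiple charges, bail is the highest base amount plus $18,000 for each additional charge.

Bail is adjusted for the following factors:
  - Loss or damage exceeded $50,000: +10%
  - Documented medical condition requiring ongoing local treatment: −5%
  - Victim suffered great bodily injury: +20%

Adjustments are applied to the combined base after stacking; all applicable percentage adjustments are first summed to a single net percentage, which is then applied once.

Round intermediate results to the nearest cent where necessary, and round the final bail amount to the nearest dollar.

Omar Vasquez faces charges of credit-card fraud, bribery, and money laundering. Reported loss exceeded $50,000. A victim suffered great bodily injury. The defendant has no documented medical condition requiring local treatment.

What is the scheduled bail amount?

Base amounts from the schedule: credit-card fraud $29,000; bribery $2,900; money laundering $124,000.
Stacking rule: highest base plus $18,000 per additional charge. Highest is money laundering at $124,000; 2 additional charges → +$36,000. Combined base = $160,000.
Net percentage adjustment: +10% +20% = +30%. $160,000 × 1.3 = $208,000.

$208,000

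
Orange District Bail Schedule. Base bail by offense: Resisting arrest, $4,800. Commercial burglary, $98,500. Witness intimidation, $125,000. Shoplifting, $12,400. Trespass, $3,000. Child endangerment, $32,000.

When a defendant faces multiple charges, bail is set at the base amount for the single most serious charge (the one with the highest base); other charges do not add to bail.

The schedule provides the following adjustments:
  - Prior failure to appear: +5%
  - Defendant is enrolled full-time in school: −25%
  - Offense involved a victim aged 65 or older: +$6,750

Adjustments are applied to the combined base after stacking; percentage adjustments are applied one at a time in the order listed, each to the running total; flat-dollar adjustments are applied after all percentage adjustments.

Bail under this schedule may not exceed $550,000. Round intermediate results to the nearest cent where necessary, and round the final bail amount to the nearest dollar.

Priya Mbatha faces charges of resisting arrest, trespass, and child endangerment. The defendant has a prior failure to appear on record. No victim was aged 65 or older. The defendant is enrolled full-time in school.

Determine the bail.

Base amounts from the schedule: resisting arrest $4,800; trespass $3,000; child endangerment $32,000.
Stacking rule: use the highest base only. Highest is child endangerment at $32,000. Combined base = $32,000.
Prior failure to appear (+5%): $32,000 × 1.05 = $33,600.
Defendant is enrolled full-time in school (−25%): $33,600 × 0.75 = $25,200.
$25,200 is within the $550,000 maximum.

$25,200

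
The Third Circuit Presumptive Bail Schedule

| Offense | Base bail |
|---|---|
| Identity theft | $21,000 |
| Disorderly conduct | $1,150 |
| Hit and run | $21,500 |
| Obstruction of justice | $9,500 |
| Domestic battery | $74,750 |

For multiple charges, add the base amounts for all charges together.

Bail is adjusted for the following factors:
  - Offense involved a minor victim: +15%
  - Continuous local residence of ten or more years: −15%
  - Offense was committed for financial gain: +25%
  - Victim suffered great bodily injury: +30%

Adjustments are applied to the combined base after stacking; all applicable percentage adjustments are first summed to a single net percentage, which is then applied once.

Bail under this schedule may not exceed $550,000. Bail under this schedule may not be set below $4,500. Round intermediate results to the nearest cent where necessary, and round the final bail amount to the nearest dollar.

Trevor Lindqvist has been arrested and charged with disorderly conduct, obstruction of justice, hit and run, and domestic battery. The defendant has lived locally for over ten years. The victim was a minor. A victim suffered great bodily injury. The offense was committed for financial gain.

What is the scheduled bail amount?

$165,695

Base amounts from the schedule: disorderly conduct $1,150; obstruction of justice $9,500; hit and run $21,500; domestic battery $74,750.
Stacking rule: sum of all bases. $1,150 + $9,500 + $21,500 + $74,750 = $106,900.
Net percentage adjustment: +15% −15% +25% +30% = +55%. $106,900 × 1.55 = $165,695.
$165,695 is within the $550,000 maximum.
$165,695 is at or above the $4,500 minimum.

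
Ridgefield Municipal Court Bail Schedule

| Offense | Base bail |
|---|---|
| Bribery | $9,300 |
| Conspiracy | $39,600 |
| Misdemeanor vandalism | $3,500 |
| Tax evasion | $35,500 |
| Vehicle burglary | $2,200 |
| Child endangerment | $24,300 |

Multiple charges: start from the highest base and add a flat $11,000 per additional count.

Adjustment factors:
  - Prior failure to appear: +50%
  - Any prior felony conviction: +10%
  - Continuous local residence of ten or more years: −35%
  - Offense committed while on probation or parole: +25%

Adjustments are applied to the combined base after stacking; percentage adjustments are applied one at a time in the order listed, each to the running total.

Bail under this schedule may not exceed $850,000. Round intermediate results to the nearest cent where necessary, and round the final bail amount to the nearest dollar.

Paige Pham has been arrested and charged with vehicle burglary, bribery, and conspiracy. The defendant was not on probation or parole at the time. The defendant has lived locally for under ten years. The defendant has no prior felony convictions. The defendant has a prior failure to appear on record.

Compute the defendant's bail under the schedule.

$92,400

Base amounts from the schedule: vehicle burglary $2,200; bribery $9,300; conspiracy $39,600.
Stacking rule: highest base plus $11,000 per additional charge. Highest is conspiracy at $39,600; 2 additional charges → +$22,000. Combined base = $61,600.
Prior failure to appear (+50%): $61,600 × 1.5 = $92,400.
$92,400 is within the $850,000 maximum.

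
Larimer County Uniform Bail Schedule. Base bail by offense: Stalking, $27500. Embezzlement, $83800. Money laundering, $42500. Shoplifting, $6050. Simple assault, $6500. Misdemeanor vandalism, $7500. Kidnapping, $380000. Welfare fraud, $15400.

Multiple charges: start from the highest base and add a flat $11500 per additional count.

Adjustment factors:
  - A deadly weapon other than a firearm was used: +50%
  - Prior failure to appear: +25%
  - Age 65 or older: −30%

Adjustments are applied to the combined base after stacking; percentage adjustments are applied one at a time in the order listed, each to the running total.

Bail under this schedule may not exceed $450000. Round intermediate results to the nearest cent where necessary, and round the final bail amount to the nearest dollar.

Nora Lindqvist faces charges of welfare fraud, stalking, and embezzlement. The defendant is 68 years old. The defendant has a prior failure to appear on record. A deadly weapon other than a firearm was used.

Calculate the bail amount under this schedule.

Base amounts from the schedule: welfare fraud $15400; stalking $27500; embezzlement $83800.
Stacking rule: highest base plus $11500 per additional charge. Highest is embezzlement at $83800; 2 additional charges → +$23000. Combined base = $106800.
A deadly weapon other than a firearm was used (+50%): $106800 × 1.5 = $160200.
Prior failure to appear (+25%): $160200 × 1.25 = $200250.
Age 65 or older (−30%): $200250 × 0.7 = $140175.
$140175 is within the $450000 maximum.

$140175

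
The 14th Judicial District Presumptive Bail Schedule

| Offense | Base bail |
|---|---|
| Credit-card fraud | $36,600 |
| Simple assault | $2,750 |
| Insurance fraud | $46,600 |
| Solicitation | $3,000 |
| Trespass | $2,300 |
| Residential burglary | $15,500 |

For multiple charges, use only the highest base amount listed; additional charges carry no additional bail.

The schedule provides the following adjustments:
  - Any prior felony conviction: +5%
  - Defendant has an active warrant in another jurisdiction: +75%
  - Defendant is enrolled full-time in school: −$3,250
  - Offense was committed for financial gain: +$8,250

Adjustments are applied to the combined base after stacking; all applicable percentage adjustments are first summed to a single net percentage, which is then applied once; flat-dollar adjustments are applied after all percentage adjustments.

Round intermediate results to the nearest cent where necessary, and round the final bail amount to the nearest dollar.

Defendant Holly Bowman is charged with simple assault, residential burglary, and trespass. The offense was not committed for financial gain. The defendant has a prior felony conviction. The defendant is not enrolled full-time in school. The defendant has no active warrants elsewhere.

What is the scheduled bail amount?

Base amounts from the schedule: simple assault $2,750; residential burglary $15,500; trespass $2,300.
Stacking rule: use the highest base only. Highest is residential burglary at $15,500. Combined base = $15,500.
Any prior felony conviction (+5%): $15,500 × 1.05 = $16,275.

$16,275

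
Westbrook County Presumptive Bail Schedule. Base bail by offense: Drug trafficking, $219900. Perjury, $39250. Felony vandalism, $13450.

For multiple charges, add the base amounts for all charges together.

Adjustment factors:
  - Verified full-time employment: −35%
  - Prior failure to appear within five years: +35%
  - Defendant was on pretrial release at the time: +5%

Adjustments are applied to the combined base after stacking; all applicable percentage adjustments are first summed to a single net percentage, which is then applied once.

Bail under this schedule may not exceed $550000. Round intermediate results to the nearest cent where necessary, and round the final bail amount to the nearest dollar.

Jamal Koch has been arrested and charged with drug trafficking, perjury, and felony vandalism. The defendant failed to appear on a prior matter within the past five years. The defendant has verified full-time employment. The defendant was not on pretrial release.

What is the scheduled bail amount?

$272600

Base amounts from the schedule: drug trafficking $219900; perjury $39250; felony vandalism $13450.
Stacking rule: sum of all bases. $219900 + $39250 + $13450 = $272600.
Net percentage adjustment: −35% +35% = +0%. $272600 × 1 = $272600.
$272600 is within the $550000 maximum.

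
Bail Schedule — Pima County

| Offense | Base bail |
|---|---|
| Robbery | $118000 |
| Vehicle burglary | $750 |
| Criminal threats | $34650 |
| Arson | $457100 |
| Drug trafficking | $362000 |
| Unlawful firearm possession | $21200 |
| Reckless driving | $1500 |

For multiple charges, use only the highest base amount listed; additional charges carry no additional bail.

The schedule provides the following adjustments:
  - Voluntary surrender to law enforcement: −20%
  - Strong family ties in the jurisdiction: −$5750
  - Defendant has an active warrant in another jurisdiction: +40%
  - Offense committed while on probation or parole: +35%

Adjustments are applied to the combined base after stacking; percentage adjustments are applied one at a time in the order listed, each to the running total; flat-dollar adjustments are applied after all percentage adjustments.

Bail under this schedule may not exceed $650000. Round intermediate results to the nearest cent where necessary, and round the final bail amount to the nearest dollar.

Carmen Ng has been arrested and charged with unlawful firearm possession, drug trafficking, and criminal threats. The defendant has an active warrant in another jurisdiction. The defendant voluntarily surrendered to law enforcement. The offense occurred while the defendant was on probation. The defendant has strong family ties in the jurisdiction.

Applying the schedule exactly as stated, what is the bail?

Base amounts from the schedule: unlawful firearm possession $21200; drug trafficking $362000; criminal threats $34650.
Stacking rule: use the highest base only. Highest is drug trafficking at $362000. Combined base = $362000.
Voluntary surrender to law enforcement (−20%): $362000 × 0.8 = $289600.
Defendant has an active warrant in another jurisdiction (+40%): $289600 × 1.4 = $405440.
Offense committed while on probation or parole (+35%): $405440 × 1.35 = $547344.
Strong family ties in the jurisdiction (−$5750 flat): $547344 − $5750 = $541594.
$541594 is within the $650000 maximum.

$541594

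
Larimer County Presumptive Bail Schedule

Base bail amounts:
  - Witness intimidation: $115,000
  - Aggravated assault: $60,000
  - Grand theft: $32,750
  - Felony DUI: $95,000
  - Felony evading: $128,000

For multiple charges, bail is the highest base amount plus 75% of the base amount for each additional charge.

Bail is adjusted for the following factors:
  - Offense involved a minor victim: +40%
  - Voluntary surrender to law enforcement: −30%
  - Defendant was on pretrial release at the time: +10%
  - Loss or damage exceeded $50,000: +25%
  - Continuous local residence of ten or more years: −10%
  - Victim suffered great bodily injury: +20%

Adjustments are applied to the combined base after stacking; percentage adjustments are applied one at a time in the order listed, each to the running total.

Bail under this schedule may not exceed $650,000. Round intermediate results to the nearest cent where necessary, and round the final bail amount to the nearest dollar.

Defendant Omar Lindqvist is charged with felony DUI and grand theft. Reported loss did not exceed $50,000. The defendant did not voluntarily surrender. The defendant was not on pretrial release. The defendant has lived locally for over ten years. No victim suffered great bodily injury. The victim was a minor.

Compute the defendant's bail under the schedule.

$150,649

Base amounts from the schedule: felony DUI $95,000; grand theft $32,750.
Stacking rule: highest base plus 75% of each additional charge. Highest is felony DUI at $95,000. Additional: $32,750 × 75% = $24,562.50. Combined base = $95,000 + $24,562.50 = $119,562.50.
Offense involved a minor victim (+40%): $119,562.50 × 1.4 = $167,387.50.
Continuous local residence of ten or more years (−10%): $167,387.50 × 0.9 = $150,648.75.
$150,648.75 is within the $650,000 maximum.
Rounded to the nearest dollar: $150,649.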